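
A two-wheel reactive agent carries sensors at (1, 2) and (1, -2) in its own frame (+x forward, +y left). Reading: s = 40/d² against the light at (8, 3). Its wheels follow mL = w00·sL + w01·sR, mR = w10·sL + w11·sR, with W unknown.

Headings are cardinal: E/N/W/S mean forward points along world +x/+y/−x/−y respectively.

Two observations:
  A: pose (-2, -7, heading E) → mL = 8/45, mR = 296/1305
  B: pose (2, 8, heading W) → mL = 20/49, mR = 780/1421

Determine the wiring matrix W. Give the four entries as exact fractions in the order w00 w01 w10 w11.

0 1 1/2 1/2

obs A: pose=(-2,-7,E) → sL=8/29, sR=8/45, mL=8/45, mR=296/1305
obs B: pose=(2,8,W) → sL=20/29, sR=20/49, mL=20/49, mR=780/1421
sensor matrix S = [[8/29, 8/45], [20/29, 20/49]]; det S = -128/12789
solve [mL_A; mL_B] = S·[w00; w01] and [mR_A; mR_B] = S·[w10; w11]:
  w00 = 0, w01 = 1, w10 = 1/2, w11 = 1/2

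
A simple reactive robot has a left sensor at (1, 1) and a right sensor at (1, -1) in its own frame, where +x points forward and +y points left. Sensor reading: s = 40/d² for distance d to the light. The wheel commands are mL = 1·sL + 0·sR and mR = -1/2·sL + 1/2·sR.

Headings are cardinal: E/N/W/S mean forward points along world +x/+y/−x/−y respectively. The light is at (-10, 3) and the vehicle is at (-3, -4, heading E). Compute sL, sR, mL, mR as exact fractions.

2/5 5/16 2/5 -7/160

left sensor world pos  = (-2, -3); dL² = 100
right sensor world pos = (-2, -5); dR² = 128
sL = 40/100 = 2/5
sR = 40/128 = 5/16
mL = 1·sL + 0·sR = 2/5
mR = -1/2·sL + 1/2·sR = -7/160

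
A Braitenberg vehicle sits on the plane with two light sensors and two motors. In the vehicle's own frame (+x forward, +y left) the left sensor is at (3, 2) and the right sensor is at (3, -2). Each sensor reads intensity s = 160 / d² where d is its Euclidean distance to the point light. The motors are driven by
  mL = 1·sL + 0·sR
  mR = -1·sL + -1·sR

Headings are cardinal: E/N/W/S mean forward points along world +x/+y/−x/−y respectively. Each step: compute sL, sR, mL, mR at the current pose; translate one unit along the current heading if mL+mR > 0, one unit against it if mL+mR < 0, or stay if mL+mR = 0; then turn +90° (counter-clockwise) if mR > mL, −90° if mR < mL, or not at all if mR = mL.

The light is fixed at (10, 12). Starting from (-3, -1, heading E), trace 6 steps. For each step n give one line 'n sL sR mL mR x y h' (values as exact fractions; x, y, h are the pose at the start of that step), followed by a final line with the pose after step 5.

0 160/221 32/65 160/221 -1344/1105 -3 -1 E
1 2/5 5/16 2/5 -57/80 -4 -1 S
2 32/97 160/389 32/97 -27968/37733 -4 0 W
3 80/153 80/101 80/153 -20320/15453 -3 0 N
4 160/221 32/65 160/221 -1344/1105 -3 -1 E
5 2/5 5/16 2/5 -57/80 -4 -1 S
final -4 0 W

n=0: pose=(-3,-1,E); sL=160/221, sR=32/65; mL=160/221, mR=-1344/1105; mL+mR=-32/65 → advance -1; mR−mL=-2144/1105 → turn -1·90°
n=1: pose=(-4,-1,S); sL=2/5, sR=5/16; mL=2/5, mR=-57/80; mL+mR=-5/16 → advance -1; mR−mL=-89/80 → turn -1·90°
n=2: pose=(-4,0,W); sL=32/97, sR=160/389; mL=32/97, mR=-27968/37733; mL+mR=-160/389 → advance -1; mR−mL=-40416/37733 → turn -1·90°
n=3: pose=(-3,0,N); sL=80/153, sR=80/101; mL=80/153, mR=-20320/15453; mL+mR=-80/101 → advance -1; mR−mL=-28400/15453 → turn -1·90°
n=4: pose=(-3,-1,E); sL=160/221, sR=32/65; mL=160/221, mR=-1344/1105; mL+mR=-32/65 → advance -1; mR−mL=-2144/1105 → turn -1·90°
n=5: pose=(-4,-1,S); sL=2/5, sR=5/16; mL=2/5, mR=-57/80; mL+mR=-5/16 → advance -1; mR−mL=-89/80 → turn -1·90°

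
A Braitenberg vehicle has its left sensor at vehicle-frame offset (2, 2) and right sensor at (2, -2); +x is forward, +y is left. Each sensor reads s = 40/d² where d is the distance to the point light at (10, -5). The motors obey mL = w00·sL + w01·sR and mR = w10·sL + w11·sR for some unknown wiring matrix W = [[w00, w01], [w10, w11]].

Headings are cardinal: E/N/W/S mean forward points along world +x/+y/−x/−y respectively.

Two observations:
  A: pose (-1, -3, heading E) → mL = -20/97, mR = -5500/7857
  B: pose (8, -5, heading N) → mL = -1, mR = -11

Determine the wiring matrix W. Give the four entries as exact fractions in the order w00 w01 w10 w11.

-1/2 0 -1/2 -1

obs A: pose=(-1,-3,E) → sL=40/97, sR=40/81, mL=-20/97, mR=-5500/7857
obs B: pose=(8,-5,N) → sL=2, sR=10, mL=-1, mR=-11
sensor matrix S = [[40/97, 40/81], [2, 10]]; det S = 24640/7857
solve [mL_A; mL_B] = S·[w00; w01] and [mR_A; mR_B] = S·[w10; w11]:
  w00 = -1/2, w01 = 0, w10 = -1/2, w11 = -1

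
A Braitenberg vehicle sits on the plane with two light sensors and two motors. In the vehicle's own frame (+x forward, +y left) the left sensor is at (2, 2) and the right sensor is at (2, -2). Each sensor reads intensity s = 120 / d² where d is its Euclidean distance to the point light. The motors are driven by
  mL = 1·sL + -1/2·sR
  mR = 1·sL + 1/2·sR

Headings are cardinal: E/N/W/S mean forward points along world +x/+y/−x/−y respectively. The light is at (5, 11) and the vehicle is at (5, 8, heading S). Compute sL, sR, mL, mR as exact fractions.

left sensor world pos  = (7, 6); dL² = 29
right sensor world pos = (3, 6); dR² = 29
sL = 120/29 = 120/29
sR = 120/29 = 120/29
mL = 1·sL + -1/2·sR = 60/29
mR = 1·sL + 1/2·sR = 180/29

120/29 120/29 60/29 180/29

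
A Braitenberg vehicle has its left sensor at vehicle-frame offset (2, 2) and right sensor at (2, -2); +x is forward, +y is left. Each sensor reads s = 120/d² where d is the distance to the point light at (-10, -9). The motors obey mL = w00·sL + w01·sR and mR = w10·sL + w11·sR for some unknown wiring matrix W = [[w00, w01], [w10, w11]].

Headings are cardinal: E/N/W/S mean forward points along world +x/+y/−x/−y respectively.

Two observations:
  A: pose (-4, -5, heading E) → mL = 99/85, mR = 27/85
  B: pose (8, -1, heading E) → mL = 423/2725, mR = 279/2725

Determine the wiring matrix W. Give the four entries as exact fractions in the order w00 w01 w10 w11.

obs A: pose=(-4,-5,E) → sL=6/5, sR=30/17, mL=99/85, mR=27/85
obs B: pose=(8,-1,E) → sL=6/25, sR=30/109, mL=423/2725, mR=279/2725
sensor matrix S = [[6/5, 30/17], [6/25, 30/109]]; det S = -864/9265
solve [mL_A; mL_B] = S·[w00; w01] and [mR_A; mR_B] = S·[w10; w11]:
  w00 = -1/2, w01 = 1, w10 = 1, w11 = -1/2

-1/2 1 1 -1/2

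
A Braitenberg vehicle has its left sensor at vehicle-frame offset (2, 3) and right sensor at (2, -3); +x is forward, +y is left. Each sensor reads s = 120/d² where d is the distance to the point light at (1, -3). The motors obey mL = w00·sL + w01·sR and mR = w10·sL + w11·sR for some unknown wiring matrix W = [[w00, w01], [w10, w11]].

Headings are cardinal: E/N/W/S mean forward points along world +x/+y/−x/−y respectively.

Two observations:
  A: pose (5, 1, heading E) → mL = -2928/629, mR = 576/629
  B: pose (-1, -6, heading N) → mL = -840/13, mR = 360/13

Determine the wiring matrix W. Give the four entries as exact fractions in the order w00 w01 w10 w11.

-1 -1 -1/2 1/2

obs A: pose=(5,1,E) → sL=24/17, sR=120/37, mL=-2928/629, mR=576/629
obs B: pose=(-1,-6,N) → sL=60/13, sR=60, mL=-840/13, mR=360/13
sensor matrix S = [[24/17, 120/37], [60/13, 60]]; det S = 570240/8177
solve [mL_A; mL_B] = S·[w00; w01] and [mR_A; mR_B] = S·[w10; w11]:
  w00 = -1, w01 = -1, w10 = -1/2, w11 = 1/2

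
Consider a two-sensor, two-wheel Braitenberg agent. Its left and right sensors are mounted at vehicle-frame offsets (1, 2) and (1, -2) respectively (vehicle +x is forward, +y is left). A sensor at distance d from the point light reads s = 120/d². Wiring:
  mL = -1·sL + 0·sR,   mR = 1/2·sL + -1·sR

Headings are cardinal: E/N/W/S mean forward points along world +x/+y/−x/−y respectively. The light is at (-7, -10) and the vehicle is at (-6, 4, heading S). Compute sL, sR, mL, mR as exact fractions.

60/89 12/17 -60/89 -558/1513

left sensor world pos  = (-4, 3); dL² = 178
right sensor world pos = (-8, 3); dR² = 170
sL = 120/178 = 60/89
sR = 120/170 = 12/17
mL = -1·sL + 0·sR = -60/89
mR = 1/2·sL + -1·sR = -558/1513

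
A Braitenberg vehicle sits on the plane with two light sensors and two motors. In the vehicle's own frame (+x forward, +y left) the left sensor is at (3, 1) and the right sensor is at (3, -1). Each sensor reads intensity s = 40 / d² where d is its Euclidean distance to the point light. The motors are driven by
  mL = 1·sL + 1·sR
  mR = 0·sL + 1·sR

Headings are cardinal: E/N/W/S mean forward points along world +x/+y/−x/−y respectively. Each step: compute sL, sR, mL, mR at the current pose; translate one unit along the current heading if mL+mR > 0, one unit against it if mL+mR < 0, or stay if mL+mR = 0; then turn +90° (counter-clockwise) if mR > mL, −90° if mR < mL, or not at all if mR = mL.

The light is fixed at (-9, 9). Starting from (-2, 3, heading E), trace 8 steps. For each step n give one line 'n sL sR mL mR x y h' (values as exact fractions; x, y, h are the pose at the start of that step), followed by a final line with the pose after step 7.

0 8/25 40/149 2192/3725 40/149 -2 3 E
1 20/81 4/13 584/1053 4/13 -1 3 S
2 40/89 40/61 6000/5429 40/61 -1 2 W
3 10/13 1/2 33/26 1/2 -2 2 N
4 8/25 40/149 2192/3725 40/149 -2 3 E
5 20/81 4/13 584/1053 4/13 -1 3 S
6 40/89 40/61 6000/5429 40/61 -1 2 W
7 10/13 1/2 33/26 1/2 -2 2 N
final -2 3 E

n=0: pose=(-2,3,E); sL=8/25, sR=40/149; mL=2192/3725, mR=40/149; mL+mR=3192/3725 → advance +1; mR−mL=-8/25 → turn -1·90°
n=1: pose=(-1,3,S); sL=20/81, sR=4/13; mL=584/1053, mR=4/13; mL+mR=908/1053 → advance +1; mR−mL=-20/81 → turn -1·90°
n=2: pose=(-1,2,W); sL=40/89, sR=40/61; mL=6000/5429, mR=40/61; mL+mR=9560/5429 → advance +1; mR−mL=-40/89 → turn -1·90°
n=3: pose=(-2,2,N); sL=10/13, sR=1/2; mL=33/26, mR=1/2; mL+mR=23/13 → advance +1; mR−mL=-10/13 → turn -1·90°
n=4: pose=(-2,3,E); sL=8/25, sR=40/149; mL=2192/3725, mR=40/149; mL+mR=3192/3725 → advance +1; mR−mL=-8/25 → turn -1·90°
n=5: pose=(-1,3,S); sL=20/81, sR=4/13; mL=584/1053, mR=4/13; mL+mR=908/1053 → advance +1; mR−mL=-20/81 → turn -1·90°
n=6: pose=(-1,2,W); sL=40/89, sR=40/61; mL=6000/5429, mR=40/61; mL+mR=9560/5429 → advance +1; mR−mL=-40/89 → turn -1·90°
n=7: pose=(-2,2,N); sL=10/13, sR=1/2; mL=33/26, mR=1/2; mL+mR=23/13 → advance +1; mR−mL=-10/13 → turn -1·90°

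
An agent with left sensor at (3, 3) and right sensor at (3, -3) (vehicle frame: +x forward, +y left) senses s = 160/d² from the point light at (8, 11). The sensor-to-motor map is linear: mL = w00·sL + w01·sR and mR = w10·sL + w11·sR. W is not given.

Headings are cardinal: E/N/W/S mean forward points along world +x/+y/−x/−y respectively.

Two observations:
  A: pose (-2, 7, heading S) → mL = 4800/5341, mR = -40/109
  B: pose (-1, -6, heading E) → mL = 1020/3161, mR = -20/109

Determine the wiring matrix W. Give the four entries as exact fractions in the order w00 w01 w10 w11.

obs A: pose=(-2,7,S) → sL=80/49, sR=80/109, mL=4800/5341, mR=-40/109
obs B: pose=(-1,-6,E) → sL=20/29, sR=40/109, mL=1020/3161, mR=-20/109
sensor matrix S = [[80/49, 80/109], [20/29, 40/109]]; det S = 14400/154889
solve [mL_A; mL_B] = S·[w00; w01] and [mR_A; mR_B] = S·[w10; w11]:
  w00 = 1, w01 = -1, w10 = 0, w11 = -1/2

1 -1 0 -1/2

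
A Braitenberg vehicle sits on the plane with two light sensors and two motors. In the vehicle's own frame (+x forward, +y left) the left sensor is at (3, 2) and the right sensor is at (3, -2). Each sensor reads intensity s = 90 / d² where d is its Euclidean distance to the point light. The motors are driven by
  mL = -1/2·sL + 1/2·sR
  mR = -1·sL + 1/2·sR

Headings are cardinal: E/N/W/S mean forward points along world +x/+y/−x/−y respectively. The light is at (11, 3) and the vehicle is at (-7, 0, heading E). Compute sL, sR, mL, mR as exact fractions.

45/113 9/25 -54/2825 -1233/5650

left sensor world pos  = (-4, 2); dL² = 226
right sensor world pos = (-4, -2); dR² = 250
sL = 90/226 = 45/113
sR = 90/250 = 9/25
mL = -1/2·sL + 1/2·sR = -54/2825
mR = -1·sL + 1/2·sR = -1233/5650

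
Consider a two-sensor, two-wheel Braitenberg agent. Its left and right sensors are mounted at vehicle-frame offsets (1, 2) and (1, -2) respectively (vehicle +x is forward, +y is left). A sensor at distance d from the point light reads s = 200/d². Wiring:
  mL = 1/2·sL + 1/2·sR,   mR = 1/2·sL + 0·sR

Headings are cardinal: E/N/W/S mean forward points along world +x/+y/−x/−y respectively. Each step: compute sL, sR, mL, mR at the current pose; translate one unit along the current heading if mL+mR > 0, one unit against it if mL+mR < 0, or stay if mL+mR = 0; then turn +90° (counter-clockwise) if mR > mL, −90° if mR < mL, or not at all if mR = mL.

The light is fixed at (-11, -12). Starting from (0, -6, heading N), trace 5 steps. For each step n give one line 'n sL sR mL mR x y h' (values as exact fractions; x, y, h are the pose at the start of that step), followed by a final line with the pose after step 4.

0 20/13 100/109 1740/1417 10/13 0 -6 N
1 8/9 200/169 1576/1521 4/9 0 -5 E
2 25/29 25/17 575/493 25/58 1 -5 S
3 200/137 40/37 6440/5069 100/137 1 -6 W
4 20/13 100/109 1740/1417 10/13 0 -6 N
final 0 -5 E

n=0: pose=(0,-6,N); sL=20/13, sR=100/109; mL=1740/1417, mR=10/13; mL+mR=2830/1417 → advance +1; mR−mL=-50/109 → turn -1·90°
n=1: pose=(0,-5,E); sL=8/9, sR=200/169; mL=1576/1521, mR=4/9; mL+mR=2252/1521 → advance +1; mR−mL=-100/169 → turn -1·90°
n=2: pose=(1,-5,S); sL=25/29, sR=25/17; mL=575/493, mR=25/58; mL+mR=1575/986 → advance +1; mR−mL=-25/34 → turn -1·90°
n=3: pose=(1,-6,W); sL=200/137, sR=40/37; mL=6440/5069, mR=100/137; mL+mR=10140/5069 → advance +1; mR−mL=-20/37 → turn -1·90°
n=4: pose=(0,-6,N); sL=20/13, sR=100/109; mL=1740/1417, mR=10/13; mL+mR=2830/1417 → advance +1; mR−mL=-50/109 → turn -1·90°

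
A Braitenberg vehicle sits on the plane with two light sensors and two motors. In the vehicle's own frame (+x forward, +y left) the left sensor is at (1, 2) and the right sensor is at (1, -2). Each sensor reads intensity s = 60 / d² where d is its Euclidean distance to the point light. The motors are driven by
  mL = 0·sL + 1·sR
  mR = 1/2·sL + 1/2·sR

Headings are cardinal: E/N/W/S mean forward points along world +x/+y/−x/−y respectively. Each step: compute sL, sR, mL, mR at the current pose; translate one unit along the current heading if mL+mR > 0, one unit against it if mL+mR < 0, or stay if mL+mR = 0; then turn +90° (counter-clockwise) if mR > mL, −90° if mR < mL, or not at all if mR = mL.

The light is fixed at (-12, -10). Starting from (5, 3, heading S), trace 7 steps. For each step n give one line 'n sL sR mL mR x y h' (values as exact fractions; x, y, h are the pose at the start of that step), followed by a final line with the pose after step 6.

0 12/101 20/123 20/123 1748/12423 5 3 S
1 15/89 15/113 15/113 1515/10057 5 2 W
2 12/89 60/317 60/317 4572/28213 4 2 S
3 10/51 30/197 30/197 1750/10047 4 1 W
4 60/389 60/269 60/269 19740/104641 3 1 S
5 3/13 3/17 3/17 45/221 3 0 W
6 60/337 4/15 4/15 1124/5055 2 0 S
final 2 -1 W

n=0: pose=(5,3,S); sL=12/101, sR=20/123; mL=20/123, mR=1748/12423; mL+mR=1256/4141 → advance +1; mR−mL=-272/12423 → turn -1·90°
n=1: pose=(5,2,W); sL=15/89, sR=15/113; mL=15/113, mR=1515/10057; mL+mR=2850/10057 → advance +1; mR−mL=180/10057 → turn +1·90°
n=2: pose=(4,2,S); sL=12/89, sR=60/317; mL=60/317, mR=4572/28213; mL+mR=9912/28213 → advance +1; mR−mL=-768/28213 → turn -1·90°
n=3: pose=(4,1,W); sL=10/51, sR=30/197; mL=30/197, mR=1750/10047; mL+mR=3280/10047 → advance +1; mR−mL=220/10047 → turn +1·90°
n=4: pose=(3,1,S); sL=60/389, sR=60/269; mL=60/269, mR=19740/104641; mL+mR=43080/104641 → advance +1; mR−mL=-3600/104641 → turn -1·90°
n=5: pose=(3,0,W); sL=3/13, sR=3/17; mL=3/17, mR=45/221; mL+mR=84/221 → advance +1; mR−mL=6/221 → turn +1·90°
n=6: pose=(2,0,S); sL=60/337, sR=4/15; mL=4/15, mR=1124/5055; mL+mR=824/1685 → advance +1; mR−mL=-224/5055 → turn -1·90°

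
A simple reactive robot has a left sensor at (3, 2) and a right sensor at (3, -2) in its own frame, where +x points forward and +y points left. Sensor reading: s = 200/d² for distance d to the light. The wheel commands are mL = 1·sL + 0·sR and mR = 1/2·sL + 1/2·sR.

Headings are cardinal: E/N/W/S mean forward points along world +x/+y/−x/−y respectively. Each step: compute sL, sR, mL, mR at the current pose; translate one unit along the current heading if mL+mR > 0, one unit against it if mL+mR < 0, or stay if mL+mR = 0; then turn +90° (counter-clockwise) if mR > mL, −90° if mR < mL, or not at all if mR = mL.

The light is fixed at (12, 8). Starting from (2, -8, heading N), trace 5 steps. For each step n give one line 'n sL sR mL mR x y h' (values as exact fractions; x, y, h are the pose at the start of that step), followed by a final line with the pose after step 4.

0 200/313 200/233 200/313 54600/72929 2 -8 N
1 100/229 100/169 100/229 19900/38701 2 -7 W
2 40/81 200/493 40/81 17960/39933 1 -7 S
3 5/13 25/49 5/13 285/637 1 -8 W
4 200/461 200/557 200/461 101800/256777 0 -8 S
final 0 -9 W

n=0: pose=(2,-8,N); sL=200/313, sR=200/233; mL=200/313, mR=54600/72929; mL+mR=101200/72929 → advance +1; mR−mL=8000/72929 → turn +1·90°
n=1: pose=(2,-7,W); sL=100/229, sR=100/169; mL=100/229, mR=19900/38701; mL+mR=36800/38701 → advance +1; mR−mL=3000/38701 → turn +1·90°
n=2: pose=(1,-7,S); sL=40/81, sR=200/493; mL=40/81, mR=17960/39933; mL+mR=12560/13311 → advance +1; mR−mL=-1760/39933 → turn -1·90°
n=3: pose=(1,-8,W); sL=5/13, sR=25/49; mL=5/13, mR=285/637; mL+mR=530/637 → advance +1; mR−mL=40/637 → turn +1·90°
n=4: pose=(0,-8,S); sL=200/461, sR=200/557; mL=200/461, mR=101800/256777; mL+mR=213200/256777 → advance +1; mR−mL=-9600/256777 → turn -1·90°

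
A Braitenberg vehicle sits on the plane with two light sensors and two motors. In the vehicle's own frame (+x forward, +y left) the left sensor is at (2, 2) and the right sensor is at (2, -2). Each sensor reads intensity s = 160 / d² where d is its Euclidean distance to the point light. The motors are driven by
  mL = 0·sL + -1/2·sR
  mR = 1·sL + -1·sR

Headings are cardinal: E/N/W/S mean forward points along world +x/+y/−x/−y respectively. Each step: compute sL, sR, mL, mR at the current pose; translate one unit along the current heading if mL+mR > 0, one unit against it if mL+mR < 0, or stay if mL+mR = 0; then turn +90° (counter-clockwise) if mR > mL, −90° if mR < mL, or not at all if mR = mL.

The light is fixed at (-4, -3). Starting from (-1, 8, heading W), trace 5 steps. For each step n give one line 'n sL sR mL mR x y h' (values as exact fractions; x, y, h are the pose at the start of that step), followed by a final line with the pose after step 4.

n=0: pose=(-1,8,W); sL=80/41, sR=16/17; mL=-8/17, mR=704/697; mL+mR=376/697 → advance +1; mR−mL=1032/697 → turn +1·90°
n=1: pose=(-2,8,S); sL=160/97, sR=160/81; mL=-80/81, mR=-2560/7857; mL+mR=-3440/2619 → advance -1; mR−mL=5200/7857 → turn +1·90°
n=2: pose=(-2,9,E); sL=40/53, sR=40/29; mL=-20/29, mR=-960/1537; mL+mR=-2020/1537 → advance -1; mR−mL=100/1537 → turn +1·90°
n=3: pose=(-3,9,N); sL=160/197, sR=32/41; mL=-16/41, mR=256/8077; mL+mR=-2896/8077 → advance -1; mR−mL=3408/8077 → turn +1·90°
n=4: pose=(-3,8,W); sL=80/41, sR=16/17; mL=-8/17, mR=704/697; mL+mR=376/697 → advance +1; mR−mL=1032/697 → turn +1·90°

0 80/41 16/17 -8/17 704/697 -1 8 W
1 160/97 160/81 -80/81 -2560/7857 -2 8 S
2 40/53 40/29 -20/29 -960/1537 -2 9 E
3 160/197 32/41 -16/41 256/8077 -3 9 N
4 80/41 16/17 -8/17 704/697 -3 8 W
final -4 8 S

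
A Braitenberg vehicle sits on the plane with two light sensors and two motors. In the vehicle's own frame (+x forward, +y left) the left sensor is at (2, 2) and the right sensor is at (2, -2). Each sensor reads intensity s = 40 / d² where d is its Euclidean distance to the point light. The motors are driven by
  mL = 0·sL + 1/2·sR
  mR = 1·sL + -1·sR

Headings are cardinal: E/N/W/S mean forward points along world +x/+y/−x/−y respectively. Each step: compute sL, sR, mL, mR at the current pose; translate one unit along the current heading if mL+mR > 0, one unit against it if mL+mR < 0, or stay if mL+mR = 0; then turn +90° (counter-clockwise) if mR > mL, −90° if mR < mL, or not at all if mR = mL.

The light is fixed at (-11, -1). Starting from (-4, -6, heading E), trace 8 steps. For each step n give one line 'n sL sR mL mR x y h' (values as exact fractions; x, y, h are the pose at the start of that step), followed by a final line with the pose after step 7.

n=0: pose=(-4,-6,E); sL=4/9, sR=4/13; mL=2/13, mR=16/117; mL+mR=34/117 → advance +1; mR−mL=-2/117 → turn -1·90°
n=1: pose=(-3,-6,S); sL=40/149, sR=8/17; mL=4/17, mR=-512/2533; mL+mR=84/2533 → advance +1; mR−mL=-1108/2533 → turn -1·90°
n=2: pose=(-3,-7,W); sL=2/5, sR=10/13; mL=5/13, mR=-24/65; mL+mR=1/65 → advance +1; mR−mL=-49/65 → turn -1·90°
n=3: pose=(-4,-7,N); sL=40/41, sR=40/97; mL=20/97, mR=2240/3977; mL+mR=3060/3977 → advance +1; mR−mL=1420/3977 → turn +1·90°
n=4: pose=(-4,-6,W); sL=20/37, sR=20/17; mL=10/17, mR=-400/629; mL+mR=-30/629 → advance -1; mR−mL=-770/629 → turn -1·90°
n=5: pose=(-3,-6,N); sL=8/9, sR=40/109; mL=20/109, mR=512/981; mL+mR=692/981 → advance +1; mR−mL=332/981 → turn +1·90°
n=6: pose=(-3,-5,W); sL=5/9, sR=1; mL=1/2, mR=-4/9; mL+mR=1/18 → advance +1; mR−mL=-17/18 → turn -1·90°
n=7: pose=(-4,-5,N); sL=40/29, sR=8/17; mL=4/17, mR=448/493; mL+mR=564/493 → advance +1; mR−mL=332/493 → turn +1·90°

0 4/9 4/13 2/13 16/117 -4 -6 E
1 40/149 8/17 4/17 -512/2533 -3 -6 S
2 2/5 10/13 5/13 -24/65 -3 -7 W
3 40/41 40/97 20/97 2240/3977 -4 -7 N
4 20/37 20/17 10/17 -400/629 -4 -6 W
5 8/9 40/109 20/109 512/981 -3 -6 N
6 5/9 1 1/2 -4/9 -3 -5 W
7 40/29 8/17 4/17 448/493 -4 -5 N
final -4 -4 W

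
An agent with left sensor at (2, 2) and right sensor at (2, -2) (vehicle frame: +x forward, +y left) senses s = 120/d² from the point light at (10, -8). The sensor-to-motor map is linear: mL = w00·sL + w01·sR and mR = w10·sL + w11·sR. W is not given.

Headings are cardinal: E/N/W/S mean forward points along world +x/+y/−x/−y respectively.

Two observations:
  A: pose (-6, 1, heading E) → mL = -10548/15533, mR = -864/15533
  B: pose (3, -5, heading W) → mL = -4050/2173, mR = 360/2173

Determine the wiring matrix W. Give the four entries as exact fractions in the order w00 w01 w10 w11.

-1/2 -1 1/2 -1/2

obs A: pose=(-6,1,E) → sL=120/317, sR=24/49, mL=-10548/15533, mR=-864/15533
obs B: pose=(3,-5,W) → sL=60/41, sR=60/53, mL=-4050/2173, mR=360/2173
sensor matrix S = [[120/317, 24/49], [60/41, 60/53]]; det S = -9728640/33753209
solve [mL_A; mL_B] = S·[w00; w01] and [mR_A; mR_B] = S·[w10; w11]:
  w00 = -1/2, w01 = -1, w10 = 1/2, w11 = -1/2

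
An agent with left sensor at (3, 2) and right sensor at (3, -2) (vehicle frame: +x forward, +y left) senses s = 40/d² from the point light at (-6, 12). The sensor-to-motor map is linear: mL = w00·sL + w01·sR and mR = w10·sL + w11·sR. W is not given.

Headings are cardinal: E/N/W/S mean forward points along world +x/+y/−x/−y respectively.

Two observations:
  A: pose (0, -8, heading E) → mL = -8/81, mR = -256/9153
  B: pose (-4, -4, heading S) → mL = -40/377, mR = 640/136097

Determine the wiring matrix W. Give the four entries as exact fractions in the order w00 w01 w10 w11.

-1 0 -1 1

obs A: pose=(0,-8,E) → sL=8/81, sR=8/113, mL=-8/81, mR=-256/9153
obs B: pose=(-4,-4,S) → sL=40/377, sR=40/361, mL=-40/377, mR=640/136097
sensor matrix S = [[8/81, 8/113], [40/377, 40/361]]; det S = 4275200/1245695841
solve [mL_A; mL_B] = S·[w00; w01] and [mR_A; mR_B] = S·[w10; w11]:
  w00 = -1, w01 = 0, w10 = -1, w11 = 1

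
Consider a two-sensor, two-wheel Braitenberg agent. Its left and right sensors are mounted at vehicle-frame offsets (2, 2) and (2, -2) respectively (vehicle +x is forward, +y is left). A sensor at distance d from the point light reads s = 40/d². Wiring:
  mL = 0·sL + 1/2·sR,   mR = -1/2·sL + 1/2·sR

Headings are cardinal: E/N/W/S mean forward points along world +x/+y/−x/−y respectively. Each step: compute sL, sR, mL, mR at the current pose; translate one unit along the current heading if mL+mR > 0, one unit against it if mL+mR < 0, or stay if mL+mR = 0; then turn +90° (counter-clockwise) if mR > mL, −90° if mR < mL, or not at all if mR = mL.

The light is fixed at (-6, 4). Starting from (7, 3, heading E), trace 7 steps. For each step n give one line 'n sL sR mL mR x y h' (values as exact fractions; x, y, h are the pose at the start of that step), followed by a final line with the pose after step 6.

0 20/113 20/117 10/117 -40/13221 7 3 E
1 8/53 40/153 20/153 448/8109 8 3 S
2 1/4 5/18 5/36 1/72 8 2 W
3 40/121 8/45 4/45 -416/5445 7 2 N
4 20/113 20/117 10/117 -40/13221 7 3 E
5 8/53 40/153 20/153 448/8109 8 3 S
6 1/4 5/18 5/36 1/72 8 2 W
final 7 2 N

n=0: pose=(7,3,E); sL=20/113, sR=20/117; mL=10/117, mR=-40/13221; mL+mR=1090/13221 → advance +1; mR−mL=-10/113 → turn -1·90°
n=1: pose=(8,3,S); sL=8/53, sR=40/153; mL=20/153, mR=448/8109; mL+mR=1508/8109 → advance +1; mR−mL=-4/53 → turn -1·90°
n=2: pose=(8,2,W); sL=1/4, sR=5/18; mL=5/36, mR=1/72; mL+mR=11/72 → advance +1; mR−mL=-1/8 → turn -1·90°
n=3: pose=(7,2,N); sL=40/121, sR=8/45; mL=4/45, mR=-416/5445; mL+mR=68/5445 → advance +1; mR−mL=-20/121 → turn -1·90°
n=4: pose=(7,3,E); sL=20/113, sR=20/117; mL=10/117, mR=-40/13221; mL+mR=1090/13221 → advance +1; mR−mL=-10/113 → turn -1·90°
n=5: pose=(8,3,S); sL=8/53, sR=40/153; mL=20/153, mR=448/8109; mL+mR=1508/8109 → advance +1; mR−mL=-4/53 → turn -1·90°
n=6: pose=(8,2,W); sL=1/4, sR=5/18; mL=5/36, mR=1/72; mL+mR=11/72 → advance +1; mR−mL=-1/8 → turn -1·90°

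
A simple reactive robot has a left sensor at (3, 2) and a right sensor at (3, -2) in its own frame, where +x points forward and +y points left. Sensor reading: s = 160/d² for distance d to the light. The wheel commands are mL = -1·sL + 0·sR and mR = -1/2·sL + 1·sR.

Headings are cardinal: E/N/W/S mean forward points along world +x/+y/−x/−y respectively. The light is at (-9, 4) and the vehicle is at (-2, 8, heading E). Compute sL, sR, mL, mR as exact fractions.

left sensor world pos  = (1, 10); dL² = 136
right sensor world pos = (1, 6); dR² = 104
sL = 160/136 = 20/17
sR = 160/104 = 20/13
mL = -1·sL + 0·sR = -20/17
mR = -1/2·sL + 1·sR = 210/221

20/17 20/13 -20/17 210/221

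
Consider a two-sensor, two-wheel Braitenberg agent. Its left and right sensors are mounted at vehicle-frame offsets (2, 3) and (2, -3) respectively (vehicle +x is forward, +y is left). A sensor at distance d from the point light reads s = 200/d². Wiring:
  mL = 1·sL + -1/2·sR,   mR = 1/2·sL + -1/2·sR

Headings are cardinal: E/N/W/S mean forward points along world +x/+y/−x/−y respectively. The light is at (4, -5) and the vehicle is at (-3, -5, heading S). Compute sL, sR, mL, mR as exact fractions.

10 25/13 235/26 105/26

left sensor world pos  = (0, -7); dL² = 20
right sensor world pos = (-6, -7); dR² = 104
sL = 200/20 = 10
sR = 200/104 = 25/13
mL = 1·sL + -1/2·sR = 235/26
mR = 1/2·sL + -1/2·sR = 105/26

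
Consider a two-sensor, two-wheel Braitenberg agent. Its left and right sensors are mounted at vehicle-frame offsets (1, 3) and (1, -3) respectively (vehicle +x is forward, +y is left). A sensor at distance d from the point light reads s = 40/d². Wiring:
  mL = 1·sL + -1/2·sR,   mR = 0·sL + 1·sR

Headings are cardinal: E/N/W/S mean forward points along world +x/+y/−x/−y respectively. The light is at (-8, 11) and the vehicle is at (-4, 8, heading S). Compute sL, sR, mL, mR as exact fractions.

8/13 40/17 -124/221 40/17

left sensor world pos  = (-1, 7); dL² = 65
right sensor world pos = (-7, 7); dR² = 17
sL = 40/65 = 8/13
sR = 40/17 = 40/17
mL = 1·sL + -1/2·sR = -124/221
mR = 0·sL + 1·sR = 40/17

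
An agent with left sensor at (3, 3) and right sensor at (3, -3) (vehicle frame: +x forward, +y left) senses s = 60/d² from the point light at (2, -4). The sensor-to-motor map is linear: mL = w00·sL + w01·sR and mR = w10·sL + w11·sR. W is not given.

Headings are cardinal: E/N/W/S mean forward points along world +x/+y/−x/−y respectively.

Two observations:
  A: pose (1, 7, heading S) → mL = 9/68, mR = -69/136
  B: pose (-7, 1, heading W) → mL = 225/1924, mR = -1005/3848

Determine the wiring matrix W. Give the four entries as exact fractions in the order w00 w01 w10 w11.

obs A: pose=(1,7,S) → sL=15/17, sR=3/4, mL=9/68, mR=-69/136
obs B: pose=(-7,1,W) → sL=15/37, sR=15/52, mL=225/1924, mR=-1005/3848
sensor matrix S = [[15/17, 3/4], [15/37, 15/52]]; det S = -405/8177
solve [mL_A; mL_B] = S·[w00; w01] and [mR_A; mR_B] = S·[w10; w11]:
  w00 = 1, w01 = -1, w10 = -1, w11 = 1/2

1 -1 -1 1/2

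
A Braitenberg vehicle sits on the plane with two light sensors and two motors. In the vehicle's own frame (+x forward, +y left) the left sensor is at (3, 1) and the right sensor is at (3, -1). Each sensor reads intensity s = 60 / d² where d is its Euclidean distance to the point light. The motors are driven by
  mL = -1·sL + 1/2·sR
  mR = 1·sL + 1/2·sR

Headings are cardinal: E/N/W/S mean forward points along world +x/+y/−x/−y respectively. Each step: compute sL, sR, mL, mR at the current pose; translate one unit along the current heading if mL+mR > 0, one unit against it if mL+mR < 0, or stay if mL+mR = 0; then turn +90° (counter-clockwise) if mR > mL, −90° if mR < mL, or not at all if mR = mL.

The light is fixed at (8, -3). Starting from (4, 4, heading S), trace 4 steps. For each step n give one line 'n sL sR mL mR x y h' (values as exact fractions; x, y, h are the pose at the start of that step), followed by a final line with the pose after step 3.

0 12/5 60/41 -342/205 642/205 4 4 S
1 6/5 30/13 -3/65 153/65 4 3 E
2 60/97 12/17 -438/1649 1602/1649 5 3 N
3 5/6 3/5 -8/15 17/15 5 4 W
final 4 4 S

n=0: pose=(4,4,S); sL=12/5, sR=60/41; mL=-342/205, mR=642/205; mL+mR=60/41 → advance +1; mR−mL=24/5 → turn +1·90°
n=1: pose=(4,3,E); sL=6/5, sR=30/13; mL=-3/65, mR=153/65; mL+mR=30/13 → advance +1; mR−mL=12/5 → turn +1·90°
n=2: pose=(5,3,N); sL=60/97, sR=12/17; mL=-438/1649, mR=1602/1649; mL+mR=12/17 → advance +1; mR−mL=120/97 → turn +1·90°
n=3: pose=(5,4,W); sL=5/6, sR=3/5; mL=-8/15, mR=17/15; mL+mR=3/5 → advance +1; mR−mL=5/3 → turn +1·90°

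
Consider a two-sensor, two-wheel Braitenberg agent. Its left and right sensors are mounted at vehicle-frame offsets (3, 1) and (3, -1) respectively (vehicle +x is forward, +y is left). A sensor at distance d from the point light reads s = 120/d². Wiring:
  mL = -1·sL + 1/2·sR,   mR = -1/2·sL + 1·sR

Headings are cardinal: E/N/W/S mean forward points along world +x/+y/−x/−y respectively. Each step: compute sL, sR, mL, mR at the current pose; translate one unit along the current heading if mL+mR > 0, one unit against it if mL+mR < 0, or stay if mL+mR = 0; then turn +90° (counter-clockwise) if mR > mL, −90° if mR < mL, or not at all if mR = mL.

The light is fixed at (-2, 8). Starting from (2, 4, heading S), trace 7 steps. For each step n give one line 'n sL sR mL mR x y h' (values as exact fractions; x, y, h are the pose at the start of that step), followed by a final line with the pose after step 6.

0 60/37 60/29 -630/1073 1350/1073 2 4 S
1 24/13 24/17 -252/221 108/221 2 3 E
2 15 6 -12 -3/2 1 3 N
3 120/49 24/5 -12/245 876/245 1 2 W
4 4/3 60/41 -74/123 98/123 0 2 S
5 120/61 120/89 -7020/5429 1980/5429 0 1 E
6 15/2 6 -9/2 9/4 -1 1 N
final -1 0 W

n=0: pose=(2,4,S); sL=60/37, sR=60/29; mL=-630/1073, mR=1350/1073; mL+mR=720/1073 → advance +1; mR−mL=1980/1073 → turn +1·90°
n=1: pose=(2,3,E); sL=24/13, sR=24/17; mL=-252/221, mR=108/221; mL+mR=-144/221 → advance -1; mR−mL=360/221 → turn +1·90°
n=2: pose=(1,3,N); sL=15, sR=6; mL=-12, mR=-3/2; mL+mR=-27/2 → advance -1; mR−mL=21/2 → turn +1·90°
n=3: pose=(1,2,W); sL=120/49, sR=24/5; mL=-12/245, mR=876/245; mL+mR=864/245 → advance +1; mR−mL=888/245 → turn +1·90°
n=4: pose=(0,2,S); sL=4/3, sR=60/41; mL=-74/123, mR=98/123; mL+mR=8/41 → advance +1; mR−mL=172/123 → turn +1·90°
n=5: pose=(0,1,E); sL=120/61, sR=120/89; mL=-7020/5429, mR=1980/5429; mL+mR=-5040/5429 → advance -1; mR−mL=9000/5429 → turn +1·90°
n=6: pose=(-1,1,N); sL=15/2, sR=6; mL=-9/2, mR=9/4; mL+mR=-9/4 → advance -1; mR−mL=27/4 → turn +1·90°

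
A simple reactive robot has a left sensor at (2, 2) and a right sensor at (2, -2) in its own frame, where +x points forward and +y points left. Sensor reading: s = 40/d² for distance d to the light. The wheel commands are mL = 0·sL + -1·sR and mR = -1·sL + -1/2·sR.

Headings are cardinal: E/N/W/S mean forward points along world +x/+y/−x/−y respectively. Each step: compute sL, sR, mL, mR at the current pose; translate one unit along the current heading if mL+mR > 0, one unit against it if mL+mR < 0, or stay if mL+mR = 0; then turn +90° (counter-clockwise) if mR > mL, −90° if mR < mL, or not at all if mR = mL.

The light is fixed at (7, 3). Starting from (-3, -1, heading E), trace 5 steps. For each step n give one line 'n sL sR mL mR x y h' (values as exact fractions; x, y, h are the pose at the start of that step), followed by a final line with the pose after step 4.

n=0: pose=(-3,-1,E); sL=10/17, sR=2/5; mL=-2/5, mR=-67/85; mL+mR=-101/85 → advance -1; mR−mL=-33/85 → turn -1·90°
n=1: pose=(-4,-1,S); sL=40/117, sR=8/41; mL=-8/41, mR=-2108/4797; mL+mR=-3044/4797 → advance -1; mR−mL=-1172/4797 → turn -1·90°
n=2: pose=(-4,0,W); sL=20/97, sR=4/17; mL=-4/17, mR=-534/1649; mL+mR=-922/1649 → advance -1; mR−mL=-146/1649 → turn -1·90°
n=3: pose=(-3,0,N); sL=8/29, sR=8/13; mL=-8/13, mR=-220/377; mL+mR=-452/377 → advance -1; mR−mL=12/377 → turn +1·90°
n=4: pose=(-3,-1,W); sL=2/9, sR=10/37; mL=-10/37, mR=-119/333; mL+mR=-209/333 → advance -1; mR−mL=-29/333 → turn -1·90°

0 10/17 2/5 -2/5 -67/85 -3 -1 E
1 40/117 8/41 -8/41 -2108/4797 -4 -1 S
2 20/97 4/17 -4/17 -534/1649 -4 0 W
3 8/29 8/13 -8/13 -220/377 -3 0 N
4 2/9 10/37 -10/37 -119/333 -3 -1 W
final -2 -1 N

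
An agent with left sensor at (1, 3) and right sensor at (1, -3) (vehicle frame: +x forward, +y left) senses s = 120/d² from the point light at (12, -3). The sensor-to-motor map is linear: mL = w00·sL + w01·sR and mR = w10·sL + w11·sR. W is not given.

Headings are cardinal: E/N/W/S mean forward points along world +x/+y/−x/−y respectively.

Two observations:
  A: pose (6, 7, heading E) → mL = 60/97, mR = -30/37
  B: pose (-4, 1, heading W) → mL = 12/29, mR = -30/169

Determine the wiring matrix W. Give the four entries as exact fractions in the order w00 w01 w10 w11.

obs A: pose=(6,7,E) → sL=60/97, sR=60/37, mL=60/97, mR=-30/37
obs B: pose=(-4,1,W) → sL=12/29, sR=60/169, mL=12/29, mR=-30/169
sensor matrix S = [[60/97, 60/37], [12/29, 60/169]]; det S = -7940160/17589689
solve [mL_A; mL_B] = S·[w00; w01] and [mR_A; mR_B] = S·[w10; w11]:
  w00 = 1, w01 = 0, w10 = 0, w11 = -1/2

1 0 0 -1/2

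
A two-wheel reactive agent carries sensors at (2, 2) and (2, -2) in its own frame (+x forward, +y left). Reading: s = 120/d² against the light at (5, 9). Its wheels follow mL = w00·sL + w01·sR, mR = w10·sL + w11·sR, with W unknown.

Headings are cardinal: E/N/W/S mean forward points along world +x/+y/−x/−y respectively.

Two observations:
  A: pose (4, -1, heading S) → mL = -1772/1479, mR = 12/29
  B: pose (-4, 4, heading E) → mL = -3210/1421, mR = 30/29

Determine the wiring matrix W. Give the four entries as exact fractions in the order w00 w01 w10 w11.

-1/2 -1 1/2 0

obs A: pose=(4,-1,S) → sL=24/29, sR=40/51, mL=-1772/1479, mR=12/29
obs B: pose=(-4,4,E) → sL=60/29, sR=60/49, mL=-3210/1421, mR=30/29
sensor matrix S = [[24/29, 40/51], [60/29, 60/49]]; det S = -14720/24157
solve [mL_A; mL_B] = S·[w00; w01] and [mR_A; mR_B] = S·[w10; w11]:
  w00 = -1/2, w01 = -1, w10 = 1/2, w11 = 0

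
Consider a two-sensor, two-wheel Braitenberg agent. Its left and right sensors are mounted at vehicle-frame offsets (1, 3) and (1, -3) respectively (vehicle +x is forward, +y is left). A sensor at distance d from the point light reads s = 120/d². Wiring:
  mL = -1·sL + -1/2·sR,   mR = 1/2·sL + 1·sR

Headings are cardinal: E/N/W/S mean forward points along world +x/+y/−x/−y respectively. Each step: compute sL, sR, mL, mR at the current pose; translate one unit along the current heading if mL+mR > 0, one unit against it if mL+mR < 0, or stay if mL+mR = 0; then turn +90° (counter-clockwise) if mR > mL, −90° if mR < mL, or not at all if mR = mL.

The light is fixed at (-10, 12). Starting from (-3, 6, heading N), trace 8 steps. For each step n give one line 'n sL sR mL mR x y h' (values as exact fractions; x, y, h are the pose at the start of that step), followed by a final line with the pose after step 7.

n=0: pose=(-3,6,N); sL=120/41, sR=24/25; mL=-3492/1025, mR=2484/1025; mL+mR=-1008/1025 → advance -1; mR−mL=5976/1025 → turn +1·90°
n=1: pose=(-3,5,W); sL=15/17, sR=30/13; mL=-450/221, mR=1215/442; mL+mR=315/442 → advance +1; mR−mL=2115/442 → turn +1·90°
n=2: pose=(-4,5,S); sL=24/29, sR=120/73; mL=-3492/2117, mR=4356/2117; mL+mR=864/2117 → advance +1; mR−mL=7848/2117 → turn +1·90°
n=3: pose=(-4,4,E); sL=60/37, sR=12/17; mL=-1242/629, mR=954/629; mL+mR=-288/629 → advance -1; mR−mL=2196/629 → turn +1·90°
n=4: pose=(-5,4,N); sL=120/53, sR=120/113; mL=-16740/5989, mR=13140/5989; mL+mR=-3600/5989 → advance -1; mR−mL=29880/5989 → turn +1·90°
n=5: pose=(-5,3,W); sL=3/4, sR=30/13; mL=-99/52, mR=279/104; mL+mR=81/104 → advance +1; mR−mL=477/104 → turn +1·90°
n=6: pose=(-6,3,S); sL=120/149, sR=120/101; mL=-21060/15049, mR=23940/15049; mL+mR=2880/15049 → advance +1; mR−mL=45000/15049 → turn +1·90°
n=7: pose=(-6,2,E); sL=60/37, sR=60/97; mL=-6930/3589, mR=5130/3589; mL+mR=-1800/3589 → advance -1; mR−mL=12060/3589 → turn +1·90°

0 120/41 24/25 -3492/1025 2484/1025 -3 6 N
1 15/17 30/13 -450/221 1215/442 -3 5 W
2 24/29 120/73 -3492/2117 4356/2117 -4 5 S
3 60/37 12/17 -1242/629 954/629 -4 4 E
4 120/53 120/113 -16740/5989 13140/5989 -5 4 N
5 3/4 30/13 -99/52 279/104 -5 3 W
6 120/149 120/101 -21060/15049 23940/15049 -6 3 S
7 60/37 60/97 -6930/3589 5130/3589 -6 2 E
final -7 2 N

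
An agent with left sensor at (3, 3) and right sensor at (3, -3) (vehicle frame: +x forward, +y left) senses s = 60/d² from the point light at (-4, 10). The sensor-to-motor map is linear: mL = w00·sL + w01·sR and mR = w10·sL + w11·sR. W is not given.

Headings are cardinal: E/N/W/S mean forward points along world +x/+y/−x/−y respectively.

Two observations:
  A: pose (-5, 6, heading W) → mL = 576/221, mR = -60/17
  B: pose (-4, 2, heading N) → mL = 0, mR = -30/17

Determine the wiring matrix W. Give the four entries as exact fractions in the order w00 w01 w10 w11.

obs A: pose=(-5,6,W) → sL=12/13, sR=60/17, mL=576/221, mR=-60/17
obs B: pose=(-4,2,N) → sL=30/17, sR=30/17, mL=0, mR=-30/17
sensor matrix S = [[12/13, 60/17], [30/17, 30/17]]; det S = -17280/3757
solve [mL_A; mL_B] = S·[w00; w01] and [mR_A; mR_B] = S·[w10; w11]:
  w00 = -1, w01 = 1, w10 = 0, w11 = -1

-1 1 0 -1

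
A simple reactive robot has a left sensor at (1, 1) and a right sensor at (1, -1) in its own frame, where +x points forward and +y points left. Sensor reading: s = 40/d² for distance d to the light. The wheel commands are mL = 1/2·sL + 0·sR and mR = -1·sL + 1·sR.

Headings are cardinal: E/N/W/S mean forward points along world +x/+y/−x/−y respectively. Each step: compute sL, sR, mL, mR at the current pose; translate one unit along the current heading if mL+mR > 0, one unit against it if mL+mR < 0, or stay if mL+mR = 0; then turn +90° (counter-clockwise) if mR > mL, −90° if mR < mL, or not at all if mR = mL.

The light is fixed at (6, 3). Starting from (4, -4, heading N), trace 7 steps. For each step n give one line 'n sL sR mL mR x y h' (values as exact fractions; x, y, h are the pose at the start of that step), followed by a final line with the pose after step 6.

n=0: pose=(4,-4,N); sL=8/9, sR=40/37; mL=4/9, mR=64/333; mL+mR=212/333 → advance +1; mR−mL=-28/111 → turn -1·90°
n=1: pose=(4,-3,E); sL=20/13, sR=4/5; mL=10/13, mR=-48/65; mL+mR=2/65 → advance +1; mR−mL=-98/65 → turn -1·90°
n=2: pose=(5,-3,S); sL=40/49, sR=40/53; mL=20/49, mR=-160/2597; mL+mR=900/2597 → advance +1; mR−mL=-1220/2597 → turn -1·90°
n=3: pose=(5,-4,W); sL=10/17, sR=1; mL=5/17, mR=7/17; mL+mR=12/17 → advance +1; mR−mL=2/17 → turn +1·90°
n=4: pose=(4,-4,S); sL=8/13, sR=40/73; mL=4/13, mR=-64/949; mL+mR=228/949 → advance +1; mR−mL=-356/949 → turn -1·90°
n=5: pose=(4,-5,W); sL=4/9, sR=20/29; mL=2/9, mR=64/261; mL+mR=122/261 → advance +1; mR−mL=2/87 → turn +1·90°
n=6: pose=(3,-5,S); sL=8/17, sR=40/97; mL=4/17, mR=-96/1649; mL+mR=292/1649 → advance +1; mR−mL=-484/1649 → turn -1·90°

0 8/9 40/37 4/9 64/333 4 -4 N
1 20/13 4/5 10/13 -48/65 4 -3 E
2 40/49 40/53 20/49 -160/2597 5 -3 S
3 10/17 1 5/17 7/17 5 -4 W
4 8/13 40/73 4/13 -64/949 4 -4 S
5 4/9 20/29 2/9 64/261 4 -5 W
6 8/17 40/97 4/17 -96/1649 3 -5 S
final 3 -6 W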